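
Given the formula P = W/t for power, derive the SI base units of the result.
Units of each symbol in P = W/t:
  W (work): kg·m²/s²
  t (time): s  → in the denominator, contributes 1/s

Multiplying the contributions: [kg·m²/s²] · [1/s]
Adding exponents of each base unit: kg: 1, m: 2, s: -3
SI base units of power: kg·m²/s³

Answer: kg·m²/s³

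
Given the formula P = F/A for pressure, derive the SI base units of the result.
Units of each symbol in P = F/A:
  F (force): kg·m/s²
  A (area): m²  → in the denominator, contributes 1/m²

Multiplying the contributions: [kg·m/s²] · [1/m²]
Adding exponents of each base unit: kg: 1, m: -1, s: -2
SI base units of pressure: kg/(m·s²)

Answer: kg/(m·s²)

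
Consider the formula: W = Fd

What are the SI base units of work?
Units of each symbol in W = Fd:
  F (force): kg·m/s²
  d (displacement): m

Multiplying the contributions: [kg·m/s²] · [m]
Adding exponents of each base unit: kg: 1, m: 2, s: -2
SI base units of work: kg·m²/s²

Answer: kg·m²/s²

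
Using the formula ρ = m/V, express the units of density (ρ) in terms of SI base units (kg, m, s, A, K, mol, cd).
Units of each symbol in ρ = m/V:
  m (mass): kg
  V (volume): m³  → in the denominator, contributes 1/m³

Multiplying the contributions: [kg] · [1/m³]
Adding exponents of each base unit: kg: 1, m: -3
SI base units of density: kg/m³

Answer: kg/m³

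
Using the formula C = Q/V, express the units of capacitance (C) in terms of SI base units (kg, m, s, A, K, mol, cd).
Units of each symbol in C = Q/V:
  Q (charge, in coulombs): s·A
  V (voltage, in volts): kg·m²/(s³·A)  → in the denominator, contributes s³·A/(kg·m²)

Multiplying the contributions: [s·A] · [s³·A/(kg·m²)]
Adding exponents of each base unit: kg: -1, m: -2, s: 4, A: 2
SI base units of capacitance: s⁴·A²/(kg·m²)

Answer: s⁴·A²/(kg·m²)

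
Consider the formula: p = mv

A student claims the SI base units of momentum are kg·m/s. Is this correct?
Units of each symbol in p = mv:
  m (mass): kg
  v (velocity): m/s

Multiplying the contributions: [kg] · [m/s]
Adding exponents of each base unit: kg: 1, m: 1, s: -1
SI base units of momentum: kg·m/s

The claimed units kg·m/s match the derived units, so the claim is correct.

Answer: Yes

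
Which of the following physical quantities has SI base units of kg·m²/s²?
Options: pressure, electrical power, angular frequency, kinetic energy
Checking the SI base units of each option:
  pressure (P = F/A): kg/(m·s²)  ✗
  electrical power (P = IV): kg·m²/s³  ✗
  angular frequency (ω = 2πf): 1/s  ✗
  kinetic energy (E = ½mv²): kg·m²/s²  ✓ matches

Only kinetic energy has units kg·m²/s².

Answer: kinetic energy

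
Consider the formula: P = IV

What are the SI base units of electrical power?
Units of each symbol in P = IV:
  I (current): A
  V (voltage, in volts): kg·m²/(s³·A)

Multiplying the contributions: [A] · [kg·m²/(s³·A)]
Adding exponents of each base unit: kg: 1, m: 2, s: -3
SI base units of electrical power: kg·m²/s³

Answer: kg·m²/s³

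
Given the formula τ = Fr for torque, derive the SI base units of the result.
Units of each symbol in τ = Fr:
  F (force): kg·m/s²
  r (lever arm): m

Multiplying the contributions: [kg·m/s²] · [m]
Adding exponents of each base unit: kg: 1, m: 2, s: -2
SI base units of torque: kg·m²/s²

Answer: kg·m²/s²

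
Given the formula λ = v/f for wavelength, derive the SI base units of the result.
Units of each symbol in λ = v/f:
  v (wave speed): m/s
  f (frequency): 1/s  → in the denominator, contributes s

Multiplying the contributions: [m/s] · [s]
Adding exponents of each base unit: m: 1
SI base units of wavelength: m

Answer: m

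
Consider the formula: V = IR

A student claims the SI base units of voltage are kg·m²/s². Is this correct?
Units of each symbol in V = IR:
  I (current): A
  R (resistance, in ohms): kg·m²/(s³·A²)

Multiplying the contributions: [A] · [kg·m²/(s³·A²)]
Adding exponents of each base unit: kg: 1, m: 2, s: -3, A: -1
SI base units of voltage: kg·m²/(s³·A)

The claimed units kg·m²/s² (exponents kg: 1, m: 2, s: -2) do not match the derived units kg·m²/(s³·A) (exponents kg: 1, m: 2, s: -3, A: -1), so the claim is incorrect.

Answer: No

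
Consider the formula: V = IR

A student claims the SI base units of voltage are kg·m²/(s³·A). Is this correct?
Units of each symbol in V = IR:
  I (current): A
  R (resistance, in ohms): kg·m²/(s³·A²)

Multiplying the contributions: [A] · [kg·m²/(s³·A²)]
Adding exponents of each base unit: kg: 1, m: 2, s: -3, A: -1
SI base units of voltage: kg·m²/(s³·A)

The claimed units kg·m²/(s³·A) match the derived units, so the claim is correct.

Answer: Yes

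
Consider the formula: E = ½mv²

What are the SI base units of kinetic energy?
Units of each symbol in E = ½mv²:
  m (mass): kg
  v (speed): m/s  → to the power 2, contributes m²/s²
  The factor ½ is dimensionless.

Multiplying the contributions: [kg] · [m²/s²]
Adding exponents of each base unit: kg: 1, m: 2, s: -2
SI base units of kinetic energy: kg·m²/s²

Answer: kg·m²/s²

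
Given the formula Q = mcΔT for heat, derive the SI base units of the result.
Units of each symbol in Q = mcΔT:
  m (mass): kg
  c (specific heat capacity, in J/(kg·K)): m²/(s²·K)
  ΔT (temperature change): K

Multiplying the contributions: [kg] · [m²/(s²·K)] · [K]
Adding exponents of each base unit: kg: 1, m: 2, s: -2
SI base units of heat: kg·m²/s²

Answer: kg·m²/s²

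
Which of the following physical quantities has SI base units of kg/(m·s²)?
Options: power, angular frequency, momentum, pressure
Checking the SI base units of each option:
  power (P = W/t): kg·m²/s³  ✗
  angular frequency (ω = 2πf): 1/s  ✗
  momentum (p = mv): kg·m/s  ✗
  pressure (P = F/A): kg/(m·s²)  ✓ matches

Only pressure has units kg/(m·s²).

Answer: pressure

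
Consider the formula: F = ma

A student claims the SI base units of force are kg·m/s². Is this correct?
Units of each symbol in F = ma:
  m (mass): kg
  a (acceleration): m/s²

Multiplying the contributions: [kg] · [m/s²]
Adding exponents of each base unit: kg: 1, m: 1, s: -2
SI base units of force: kg·m/s²

The claimed units kg·m/s² match the derived units, so the claim is correct.

Answer: Yes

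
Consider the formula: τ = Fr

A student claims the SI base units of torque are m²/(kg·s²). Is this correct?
Units of each symbol in τ = Fr:
  F (force): kg·m/s²
  r (lever arm): m

Multiplying the contributions: [kg·m/s²] · [m]
Adding exponents of each base unit: kg: 1, m: 2, s: -2
SI base units of torque: kg·m²/s²

The claimed units m²/(kg·s²) (exponents kg: -1, m: 2, s: -2) do not match the derived units kg·m²/s² (exponents kg: 1, m: 2, s: -2), so the claim is incorrect.

Answer: No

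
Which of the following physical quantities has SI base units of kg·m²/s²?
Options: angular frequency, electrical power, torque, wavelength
Checking the SI base units of each option:
  angular frequency (ω = 2πf): 1/s  ✗
  electrical power (P = IV): kg·m²/s³  ✗
  torque (τ = Fr): kg·m²/s²  ✓ matches
  wavelength (λ = v/f): m  ✗

Only torque has units kg·m²/s².

Answer: torque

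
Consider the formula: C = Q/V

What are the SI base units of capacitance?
Units of each symbol in C = Q/V:
  Q (charge, in coulombs): s·A
  V (voltage, in volts): kg·m²/(s³·A)  → in the denominator, contributes s³·A/(kg·m²)

Multiplying the contributions: [s·A] · [s³·A/(kg·m²)]
Adding exponents of each base unit: kg: -1, m: -2, s: 4, A: 2
SI base units of capacitance: s⁴·A²/(kg·m²)

Answer: s⁴·A²/(kg·m²)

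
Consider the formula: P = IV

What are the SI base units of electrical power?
Units of each symbol in P = IV:
  I (current): A
  V (voltage, in volts): kg·m²/(s³·A)

Multiplying the contributions: [A] · [kg·m²/(s³·A)]
Adding exponents of each base unit: kg: 1, m: 2, s: -3
SI base units of electrical power: kg·m²/s³

Answer: kg·m²/s³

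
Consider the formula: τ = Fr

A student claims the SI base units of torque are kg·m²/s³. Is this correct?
Units of each symbol in τ = Fr:
  F (force): kg·m/s²
  r (lever arm): m

Multiplying the contributions: [kg·m/s²] · [m]
Adding exponents of each base unit: kg: 1, m: 2, s: -2
SI base units of torque: kg·m²/s²

The claimed units kg·m²/s³ (exponents kg: 1, m: 2, s: -3) do not match the derived units kg·m²/s² (exponents kg: 1, m: 2, s: -2), so the claim is incorrect.

Answer: No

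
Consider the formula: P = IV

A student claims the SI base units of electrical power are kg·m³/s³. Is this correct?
Units of each symbol in P = IV:
  I (current): A
  V (voltage, in volts): kg·m²/(s³·A)

Multiplying the contributions: [A] · [kg·m²/(s³·A)]
Adding exponents of each base unit: kg: 1, m: 2, s: -3
SI base units of electrical power: kg·m²/s³

The claimed units kg·m³/s³ (exponents kg: 1, m: 3, s: -3) do not match the derived units kg·m²/s³ (exponents kg: 1, m: 2, s: -3), so the claim is incorrect.

Answer: No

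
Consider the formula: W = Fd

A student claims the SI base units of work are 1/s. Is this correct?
Units of each symbol in W = Fd:
  F (force): kg·m/s²
  d (displacement): m

Multiplying the contributions: [kg·m/s²] · [m]
Adding exponents of each base unit: kg: 1, m: 2, s: -2
SI base units of work: kg·m²/s²

The claimed units 1/s (exponents s: -1) do not match the derived units kg·m²/s² (exponents kg: 1, m: 2, s: -2), so the claim is incorrect.

Answer: No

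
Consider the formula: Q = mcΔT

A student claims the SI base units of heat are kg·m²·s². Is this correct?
Units of each symbol in Q = mcΔT:
  m (mass): kg
  c (specific heat capacity, in J/(kg·K)): m²/(s²·K)
  ΔT (temperature change): K

Multiplying the contributions: [kg] · [m²/(s²·K)] · [K]
Adding exponents of each base unit: kg: 1, m: 2, s: -2
SI base units of heat: kg·m²/s²

The claimed units kg·m²·s² (exponents kg: 1, m: 2, s: 2) do not match the derived units kg·m²/s² (exponents kg: 1, m: 2, s: -2), so the claim is incorrect.

Answer: No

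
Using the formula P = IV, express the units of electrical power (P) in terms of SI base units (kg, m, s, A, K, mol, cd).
Units of each symbol in P = IV:
  I (current): A
  V (voltage, in volts): kg·m²/(s³·A)

Multiplying the contributions: [A] · [kg·m²/(s³·A)]
Adding exponents of each base unit: kg: 1, m: 2, s: -3
SI base units of electrical power: kg·m²/s³

Answer: kg·m²/s³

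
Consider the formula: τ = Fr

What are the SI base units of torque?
Units of each symbol in τ = Fr:
  F (force): kg·m/s²
  r (lever arm): m

Multiplying the contributions: [kg·m/s²] · [m]
Adding exponents of each base unit: kg: 1, m: 2, s: -2
SI base units of torque: kg·m²/s²

Answer: kg·m²/s²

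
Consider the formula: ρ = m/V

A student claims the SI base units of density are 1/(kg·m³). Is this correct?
Units of each symbol in ρ = m/V:
  m (mass): kg
  V (volume): m³  → in the denominator, contributes 1/m³

Multiplying the contributions: [kg] · [1/m³]
Adding exponents of each base unit: kg: 1, m: -3
SI base units of density: kg/m³

The claimed units 1/(kg·m³) (exponents kg: -1, m: -3) do not match the derived units kg/m³ (exponents kg: 1, m: -3), so the claim is incorrect.

Answer: No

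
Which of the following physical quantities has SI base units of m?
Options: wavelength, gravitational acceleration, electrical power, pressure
Checking the SI base units of each option:
  wavelength (λ = v/f): m  ✓ matches
  gravitational acceleration (g = GM/r²): m/s²  ✗
  electrical power (P = IV): kg·m²/s³  ✗
  pressure (P = F/A): kg/(m·s²)  ✗

Only wavelength has units m.

Answer: wavelength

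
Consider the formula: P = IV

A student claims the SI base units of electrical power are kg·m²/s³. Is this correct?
Units of each symbol in P = IV:
  I (current): A
  V (voltage, in volts): kg·m²/(s³·A)

Multiplying the contributions: [A] · [kg·m²/(s³·A)]
Adding exponents of each base unit: kg: 1, m: 2, s: -3
SI base units of electrical power: kg·m²/s³

The claimed units kg·m²/s³ match the derived units, so the claim is correct.

Answer: Yes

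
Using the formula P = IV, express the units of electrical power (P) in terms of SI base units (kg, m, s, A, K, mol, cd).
Units of each symbol in P = IV:
  I (current): A
  V (voltage, in volts): kg·m²/(s³·A)

Multiplying the contributions: [A] · [kg·m²/(s³·A)]
Adding exponents of each base unit: kg: 1, m: 2, s: -3
SI base units of electrical power: kg·m²/s³

Answer: kg·m²/s³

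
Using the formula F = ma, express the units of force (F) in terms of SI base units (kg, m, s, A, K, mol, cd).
Units of each symbol in F = ma:
  m (mass): kg
  a (acceleration): m/s²

Multiplying the contributions: [kg] · [m/s²]
Adding exponents of each base unit: kg: 1, m: 1, s: -2
SI base units of force: kg·m/s²

Answer: kg·m/s²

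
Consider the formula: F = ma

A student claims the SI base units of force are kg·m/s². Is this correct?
Units of each symbol in F = ma:
  m (mass): kg
  a (acceleration): m/s²

Multiplying the contributions: [kg] · [m/s²]
Adding exponents of each base unit: kg: 1, m: 1, s: -2
SI base units of force: kg·m/s²

The claimed units kg·m/s² match the derived units, so the claim is correct.

Answer: Yes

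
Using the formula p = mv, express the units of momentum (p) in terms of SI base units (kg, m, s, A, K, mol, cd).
Units of each symbol in p = mv:
  m (mass): kg
  v (velocity): m/s

Multiplying the contributions: [kg] · [m/s]
Adding exponents of each base unit: kg: 1, m: 1, s: -1
SI base units of momentum: kg·m/s

Answer: kg·m/s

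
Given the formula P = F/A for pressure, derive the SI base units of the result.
Units of each symbol in P = F/A:
  F (force): kg·m/s²
  A (area): m²  → in the denominator, contributes 1/m²

Multiplying the contributions: [kg·m/s²] · [1/m²]
Adding exponents of each base unit: kg: 1, m: -1, s: -2
SI base units of pressure: kg/(m·s²)

Answer: kg/(m·s²)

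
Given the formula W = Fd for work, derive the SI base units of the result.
Units of each symbol in W = Fd:
  F (force): kg·m/s²
  d (displacement): m

Multiplying the contributions: [kg·m/s²] · [m]
Adding exponents of each base unit: kg: 1, m: 2, s: -2
SI base units of work: kg·m²/s²

Answer: kg·m²/s²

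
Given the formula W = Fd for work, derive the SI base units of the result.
Units of each symbol in W = Fd:
  F (force): kg·m/s²
  d (displacement): m

Multiplying the contributions: [kg·m/s²] · [m]
Adding exponents of each base unit: kg: 1, m: 2, s: -2
SI base units of work: kg·m²/s²

Answer: kg·m²/s²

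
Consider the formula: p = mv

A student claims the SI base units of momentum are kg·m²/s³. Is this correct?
Units of each symbol in p = mv:
  m (mass): kg
  v (velocity): m/s

Multiplying the contributions: [kg] · [m/s]
Adding exponents of each base unit: kg: 1, m: 1, s: -1
SI base units of momentum: kg·m/s

The claimed units kg·m²/s³ (exponents kg: 1, m: 2, s: -3) do not match the derived units kg·m/s (exponents kg: 1, m: 1, s: -1), so the claim is incorrect.

Answer: No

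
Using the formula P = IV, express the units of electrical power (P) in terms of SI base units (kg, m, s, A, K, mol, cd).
Units of each symbol in P = IV:
  I (current): A
  V (voltage, in volts): kg·m²/(s³·A)

Multiplying the contributions: [A] · [kg·m²/(s³·A)]
Adding exponents of each base unit: kg: 1, m: 2, s: -3
SI base units of electrical power: kg·m²/s³

Answer: kg·m²/s³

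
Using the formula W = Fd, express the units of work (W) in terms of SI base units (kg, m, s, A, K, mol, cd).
Units of each symbol in W = Fd:
  F (force): kg·m/s²
  d (displacement): m

Multiplying the contributions: [kg·m/s²] · [m]
Adding exponents of each base unit: kg: 1, m: 2, s: -2
SI base units of work: kg·m²/s²

Answer: kg·m²/s²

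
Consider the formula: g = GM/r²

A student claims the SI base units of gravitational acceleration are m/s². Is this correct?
Units of each symbol in g = GM/r²:
  G (gravitational constant): m³/(kg·s²)
  M (mass): kg
  r (distance): m  → to the power 2 in the denominator, contributes 1/m²

Multiplying the contributions: [m³/(kg·s²)] · [kg] · [1/m²]
Adding exponents of each base unit: m: 1, s: -2
SI base units of gravitational acceleration: m/s²

The claimed units m/s² match the derived units, so the claim is correct.

Answer: Yes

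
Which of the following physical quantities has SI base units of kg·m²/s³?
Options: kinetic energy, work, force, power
Checking the SI base units of each option:
  kinetic energy (E = ½mv²): kg·m²/s²  ✗
  work (W = Fd): kg·m²/s²  ✗
  force (F = ma): kg·m/s²  ✗
  power (P = W/t): kg·m²/s³  ✓ matches

Only power has units kg·m²/s³.

Answer: power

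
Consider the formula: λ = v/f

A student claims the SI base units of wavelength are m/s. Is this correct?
Units of each symbol in λ = v/f:
  v (wave speed): m/s
  f (frequency): 1/s  → in the denominator, contributes s

Multiplying the contributions: [m/s] · [s]
Adding exponents of each base unit: m: 1
SI base units of wavelength: m

The claimed units m/s (exponents m: 1, s: -1) do not match the derived units m (exponents m: 1), so the claim is incorrect.

Answer: No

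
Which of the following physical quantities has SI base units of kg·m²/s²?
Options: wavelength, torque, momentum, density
Checking the SI base units of each option:
  wavelength (λ = v/f): m  ✗
  torque (τ = Fr): kg·m²/s²  ✓ matches
  momentum (p = mv): kg·m/s  ✗
  density (ρ = m/V): kg/m³  ✗

Only torque has units kg·m²/s².

Answer: torque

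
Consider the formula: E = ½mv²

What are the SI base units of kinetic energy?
Units of each symbol in E = ½mv²:
  m (mass): kg
  v (speed): m/s  → to the power 2, contributes m²/s²
  The factor ½ is dimensionless.

Multiplying the contributions: [kg] · [m²/s²]
Adding exponents of each base unit: kg: 1, m: 2, s: -2
SI base units of kinetic energy: kg·m²/s²

Answer: kg·m²/s²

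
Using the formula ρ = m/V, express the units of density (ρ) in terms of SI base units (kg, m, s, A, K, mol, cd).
Units of each symbol in ρ = m/V:
  m (mass): kg
  V (volume): m³  → in the denominator, contributes 1/m³

Multiplying the contributions: [kg] · [1/m³]
Adding exponents of each base unit: kg: 1, m: -3
SI base units of density: kg/m³

Answer: kg/m³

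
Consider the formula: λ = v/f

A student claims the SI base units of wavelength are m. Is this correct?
Units of each symbol in λ = v/f:
  v (wave speed): m/s
  f (frequency): 1/s  → in the denominator, contributes s

Multiplying the contributions: [m/s] · [s]
Adding exponents of each base unit: m: 1
SI base units of wavelength: m

The claimed units m match the derived units, so the claim is correct.

Answer: Yes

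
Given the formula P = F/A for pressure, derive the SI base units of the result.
Units of each symbol in P = F/A:
  F (force): kg·m/s²
  A (area): m²  → in the denominator, contributes 1/m²

Multiplying the contributions: [kg·m/s²] · [1/m²]
Adding exponents of each base unit: kg: 1, m: -1, s: -2
SI base units of pressure: kg/(m·s²)

Answer: kg/(m·s²)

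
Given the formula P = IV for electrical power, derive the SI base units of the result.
Units of each symbol in P = IV:
  I (current): A
  V (voltage, in volts): kg·m²/(s³·A)

Multiplying the contributions: [A] · [kg·m²/(s³·A)]
Adding exponents of each base unit: kg: 1, m: 2, s: -3
SI base units of electrical power: kg·m²/s³

Answer: kg·m²/s³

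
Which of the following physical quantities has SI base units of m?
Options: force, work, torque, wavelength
Checking the SI base units of each option:
  force (F = ma): kg·m/s²  ✗
  work (W = Fd): kg·m²/s²  ✗
  torque (τ = Fr): kg·m²/s²  ✗
  wavelength (λ = v/f): m  ✓ matches

Only wavelength has units m.

Answer: wavelength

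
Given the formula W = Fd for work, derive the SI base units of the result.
Units of each symbol in W = Fd:
  F (force): kg·m/s²
  d (displacement): m

Multiplying the contributions: [kg·m/s²] · [m]
Adding exponents of each base unit: kg: 1, m: 2, s: -2
SI base units of work: kg·m²/s²

Answer: kg·m²/s²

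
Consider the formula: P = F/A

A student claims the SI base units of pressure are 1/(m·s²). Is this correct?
Units of each symbol in P = F/A:
  F (force): kg·m/s²
  A (area): m²  → in the denominator, contributes 1/m²

Multiplying the contributions: [kg·m/s²] · [1/m²]
Adding exponents of each base unit: kg: 1, m: -1, s: -2
SI base units of pressure: kg/(m·s²)

The claimed units 1/(m·s²) (exponents m: -1, s: -2) do not match the derived units kg/(m·s²) (exponents kg: 1, m: -1, s: -2), so the claim is incorrect.

Answer: No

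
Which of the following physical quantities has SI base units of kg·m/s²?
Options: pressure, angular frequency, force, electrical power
Checking the SI base units of each option:
  pressure (P = F/A): kg/(m·s²)  ✗
  angular frequency (ω = 2πf): 1/s  ✗
  force (F = ma): kg·m/s²  ✓ matches
  electrical power (P = IV): kg·m²/s³  ✗

Only force has units kg·m/s².

Answer: force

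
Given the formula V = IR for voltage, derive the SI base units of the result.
Units of each symbol in V = IR:
  I (current): A
  R (resistance, in ohms): kg·m²/(s³·A²)

Multiplying the contributions: [A] · [kg·m²/(s³·A²)]
Adding exponents of each base unit: kg: 1, m: 2, s: -3, A: -1
SI base units of voltage: kg·m²/(s³·A)

Answer: kg·m²/(s³·A)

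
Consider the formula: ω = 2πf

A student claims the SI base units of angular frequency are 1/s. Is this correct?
Units of each symbol in ω = 2πf:
  f (frequency): 1/s
  The factor 2π is dimensionless.

Multiplying the contributions: [1/s]
Adding exponents of each base unit: s: -1
SI base units of angular frequency: 1/s

The claimed units 1/s match the derived units, so the claim is correct.

Answer: Yes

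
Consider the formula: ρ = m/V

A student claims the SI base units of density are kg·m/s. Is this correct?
Units of each symbol in ρ = m/V:
  m (mass): kg
  V (volume): m³  → in the denominator, contributes 1/m³

Multiplying the contributions: [kg] · [1/m³]
Adding exponents of each base unit: kg: 1, m: -3
SI base units of density: kg/m³

The claimed units kg·m/s (exponents kg: 1, m: 1, s: -1) do not match the derived units kg/m³ (exponents kg: 1, m: -3), so the claim is incorrect.

Answer: No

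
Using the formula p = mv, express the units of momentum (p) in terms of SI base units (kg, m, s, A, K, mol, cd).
Units of each symbol in p = mv:
  m (mass): kg
  v (velocity): m/s

Multiplying the contributions: [kg] · [m/s]
Adding exponents of each base unit: kg: 1, m: 1, s: -1
SI base units of momentum: kg·m/s

Answer: kg·m/s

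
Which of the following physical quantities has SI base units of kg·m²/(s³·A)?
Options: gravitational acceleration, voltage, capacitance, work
Checking the SI base units of each option:
  gravitational acceleration (g = GM/r²): m/s²  ✗
  voltage (V = IR): kg·m²/(s³·A)  ✓ matches
  capacitance (C = Q/V): s⁴·A²/(kg·m²)  ✗
  work (W = Fd): kg·m²/s²  ✗

Only voltage has units kg·m²/(s³·A).

Answer: voltage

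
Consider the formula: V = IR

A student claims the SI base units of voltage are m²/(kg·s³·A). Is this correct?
Units of each symbol in V = IR:
  I (current): A
  R (resistance, in ohms): kg·m²/(s³·A²)

Multiplying the contributions: [A] · [kg·m²/(s³·A²)]
Adding exponents of each base unit: kg: 1, m: 2, s: -3, A: -1
SI base units of voltage: kg·m²/(s³·A)

The claimed units m²/(kg·s³·A) (exponents kg: -1, m: 2, s: -3, A: -1) do not match the derived units kg·m²/(s³·A) (exponents kg: 1, m: 2, s: -3, A: -1), so the claim is incorrect.

Answer: No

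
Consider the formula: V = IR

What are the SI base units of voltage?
Units of each symbol in V = IR:
  I (current): A
  R (resistance, in ohms): kg·m²/(s³·A²)

Multiplying the contributions: [A] · [kg·m²/(s³·A²)]
Adding exponents of each base unit: kg: 1, m: 2, s: -3, A: -1
SI base units of voltage: kg·m²/(s³·A)

Answer: kg·m²/(s³·A)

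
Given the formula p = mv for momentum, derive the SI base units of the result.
Units of each symbol in p = mv:
  m (mass): kg
  v (velocity): m/s

Multiplying the contributions: [kg] · [m/s]
Adding exponents of each base unit: kg: 1, m: 1, s: -1
SI base units of momentum: kg·m/s

Answer: kg·m/s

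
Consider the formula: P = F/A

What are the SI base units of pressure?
Units of each symbol in P = F/A:
  F (force): kg·m/s²
  A (area): m²  → in the denominator, contributes 1/m²

Multiplying the contributions: [kg·m/s²] · [1/m²]
Adding exponents of each base unit: kg: 1, m: -1, s: -2
SI base units of pressure: kg/(m·s²)

Answer: kg/(m·s²)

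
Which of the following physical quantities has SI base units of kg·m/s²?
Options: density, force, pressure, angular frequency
Checking the SI base units of each option:
  density (ρ = m/V): kg/m³  ✗
  force (F = ma): kg·m/s²  ✓ matches
  pressure (P = F/A): kg/(m·s²)  ✗
  angular frequency (ω = 2πf): 1/s  ✗

Only force has units kg·m/s².

Answer: force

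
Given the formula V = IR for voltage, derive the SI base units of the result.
Units of each symbol in V = IR:
  I (current): A
  R (resistance, in ohms): kg·m²/(s³·A²)

Multiplying the contributions: [A] · [kg·m²/(s³·A²)]
Adding exponents of each base unit: kg: 1, m: 2, s: -3, A: -1
SI base units of voltage: kg·m²/(s³·A)

Answer: kg·m²/(s³·A)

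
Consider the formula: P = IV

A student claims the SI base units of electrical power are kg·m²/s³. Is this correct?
Units of each symbol in P = IV:
  I (current): A
  V (voltage, in volts): kg·m²/(s³·A)

Multiplying the contributions: [A] · [kg·m²/(s³·A)]
Adding exponents of each base unit: kg: 1, m: 2, s: -3
SI base units of electrical power: kg·m²/s³

The claimed units kg·m²/s³ match the derived units, so the claim is correct.

Answer: Yes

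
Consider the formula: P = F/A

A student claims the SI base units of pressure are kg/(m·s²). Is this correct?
Units of each symbol in P = F/A:
  F (force): kg·m/s²
  A (area): m²  → in the denominator, contributes 1/m²

Multiplying the contributions: [kg·m/s²] · [1/m²]
Adding exponents of each base unit: kg: 1, m: -1, s: -2
SI base units of pressure: kg/(m·s²)

The claimed units kg/(m·s²) match the derived units, so the claim is correct.

Answer: Yes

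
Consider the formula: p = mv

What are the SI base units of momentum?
Units of each symbol in p = mv:
  m (mass): kg
  v (velocity): m/s

Multiplying the contributions: [kg] · [m/s]
Adding exponents of each base unit: kg: 1, m: 1, s: -1
SI base units of momentum: kg·m/s

Answer: kg·m/s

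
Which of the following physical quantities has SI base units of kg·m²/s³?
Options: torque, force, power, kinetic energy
Checking the SI base units of each option:
  torque (τ = Fr): kg·m²/s²  ✗
  force (F = ma): kg·m/s²  ✗
  power (P = W/t): kg·m²/s³  ✓ matches
  kinetic energy (E = ½mv²): kg·m²/s²  ✗

Only power has units kg·m²/s³.

Answer: power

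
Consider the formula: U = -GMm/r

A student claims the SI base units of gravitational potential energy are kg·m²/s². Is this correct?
Units of each symbol in U = -GMm/r:
  G (gravitational constant): m³/(kg·s²)
  M (mass): kg
  m (mass): kg
  r (distance): m  → in the denominator, contributes 1/m
  The minus sign does not affect the units.

Multiplying the contributions: [m³/(kg·s²)] · [kg] · [kg] · [1/m]
Adding exponents of each base unit: kg: 1, m: 2, s: -2
SI base units of gravitational potential energy: kg·m²/s²

The claimed units kg·m²/s² match the derived units, so the claim is correct.

Answer: Yes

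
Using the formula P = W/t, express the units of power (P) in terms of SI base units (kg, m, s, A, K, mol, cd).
Units of each symbol in P = W/t:
  W (work): kg·m²/s²
  t (time): s  → in the denominator, contributes 1/s

Multiplying the contributions: [kg·m²/s²] · [1/s]
Adding exponents of each base unit: kg: 1, m: 2, s: -3
SI base units of power: kg·m²/s³

Answer: kg·m²/s³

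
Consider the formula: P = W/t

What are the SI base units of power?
Units of each symbol in P = W/t:
  W (work): kg·m²/s²
  t (time): s  → in the denominator, contributes 1/s

Multiplying the contributions: [kg·m²/s²] · [1/s]
Adding exponents of each base unit: kg: 1, m: 2, s: -3
SI base units of power: kg·m²/s³

Answer: kg·m²/s³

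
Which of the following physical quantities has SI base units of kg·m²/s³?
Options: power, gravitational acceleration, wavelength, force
Checking the SI base units of each option:
  power (P = W/t): kg·m²/s³  ✓ matches
  gravitational acceleration (g = GM/r²): m/s²  ✗
  wavelength (λ = v/f): m  ✗
  force (F = ma): kg·m/s²  ✗

Only power has units kg·m²/s³.

Answer: power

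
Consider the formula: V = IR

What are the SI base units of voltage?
Units of each symbol in V = IR:
  I (current): A
  R (resistance, in ohms): kg·m²/(s³·A²)

Multiplying the contributions: [A] · [kg·m²/(s³·A²)]
Adding exponents of each base unit: kg: 1, m: 2, s: -3, A: -1
SI base units of voltage: kg·m²/(s³·A)

Answer: kg·m²/(s³·A)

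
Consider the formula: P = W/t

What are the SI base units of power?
Units of each symbol in P = W/t:
  W (work): kg·m²/s²
  t (time): s  → in the denominator, contributes 1/s

Multiplying the contributions: [kg·m²/s²] · [1/s]
Adding exponents of each base unit: kg: 1, m: 2, s: -3
SI base units of power: kg·m²/s³

Answer: kg·m²/s³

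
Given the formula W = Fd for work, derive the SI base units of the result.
Units of each symbol in W = Fd:
  F (force): kg·m/s²
  d (displacement): m

Multiplying the contributions: [kg·m/s²] · [m]
Adding exponents of each base unit: kg: 1, m: 2, s: -2
SI base units of work: kg·m²/s²

Answer: kg·m²/s²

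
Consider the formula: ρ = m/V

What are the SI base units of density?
Units of each symbol in ρ = m/V:
  m (mass): kg
  V (volume): m³  → in the denominator, contributes 1/m³

Multiplying the contributions: [kg] · [1/m³]
Adding exponents of each base unit: kg: 1, m: -3
SI base units of density: kg/m³

Answer: kg/m³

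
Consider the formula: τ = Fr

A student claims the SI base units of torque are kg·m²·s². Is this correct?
Units of each symbol in τ = Fr:
  F (force): kg·m/s²
  r (lever arm): m

Multiplying the contributions: [kg·m/s²] · [m]
Adding exponents of each base unit: kg: 1, m: 2, s: -2
SI base units of torque: kg·m²/s²

The claimed units kg·m²·s² (exponents kg: 1, m: 2, s: 2) do not match the derived units kg·m²/s² (exponents kg: 1, m: 2, s: -2), so the claim is incorrect.

Answer: No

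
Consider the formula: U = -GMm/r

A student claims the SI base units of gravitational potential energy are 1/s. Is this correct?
Units of each symbol in U = -GMm/r:
  G (gravitational constant): m³/(kg·s²)
  M (mass): kg
  m (mass): kg
  r (distance): m  → in the denominator, contributes 1/m
  The minus sign does not affect the units.

Multiplying the contributions: [m³/(kg·s²)] · [kg] · [kg] · [1/m]
Adding exponents of each base unit: kg: 1, m: 2, s: -2
SI base units of gravitational potential energy: kg·m²/s²

The claimed units 1/s (exponents s: -1) do not match the derived units kg·m²/s² (exponents kg: 1, m: 2, s: -2), so the claim is incorrect.

Answer: No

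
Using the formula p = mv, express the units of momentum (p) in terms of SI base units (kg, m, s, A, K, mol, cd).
Units of each symbol in p = mv:
  m (mass): kg
  v (velocity): m/s

Multiplying the contributions: [kg] · [m/s]
Adding exponents of each base unit: kg: 1, m: 1, s: -1
SI base units of momentum: kg·m/s

Answer: kg·m/s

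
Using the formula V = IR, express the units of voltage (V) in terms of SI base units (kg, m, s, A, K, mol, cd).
Units of each symbol in V = IR:
  I (current): A
  R (resistance, in ohms): kg·m²/(s³·A²)

Multiplying the contributions: [A] · [kg·m²/(s³·A²)]
Adding exponents of each base unit: kg: 1, m: 2, s: -3, A: -1
SI base units of voltage: kg·m²/(s³·A)

Answer: kg·m²/(s³·A)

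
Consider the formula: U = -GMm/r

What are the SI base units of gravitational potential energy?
Units of each symbol in U = -GMm/r:
  G (gravitational constant): m³/(kg·s²)
  M (mass): kg
  m (mass): kg
  r (distance): m  → in the denominator, contributes 1/m
  The minus sign does not affect the units.

Multiplying the contributions: [m³/(kg·s²)] · [kg] · [kg] · [1/m]
Adding exponents of each base unit: kg: 1, m: 2, s: -2
SI base units of gravitational potential energy: kg·m²/s²

Answer: kg·m²/s²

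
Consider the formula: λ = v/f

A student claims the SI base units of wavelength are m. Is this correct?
Units of each symbol in λ = v/f:
  v (wave speed): m/s
  f (frequency): 1/s  → in the denominator, contributes s

Multiplying the contributions: [m/s] · [s]
Adding exponents of each base unit: m: 1
SI base units of wavelength: m

The claimed units m match the derived units, so the claim is correct.

Answer: Yes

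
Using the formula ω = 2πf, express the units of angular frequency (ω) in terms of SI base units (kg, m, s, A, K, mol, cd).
Units of each symbol in ω = 2πf:
  f (frequency): 1/s
  The factor 2π is dimensionless.

Multiplying the contributions: [1/s]
Adding exponents of each base unit: s: -1
SI base units of angular frequency: 1/s

Answer: 1/s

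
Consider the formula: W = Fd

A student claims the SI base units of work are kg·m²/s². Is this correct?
Units of each symbol in W = Fd:
  F (force): kg·m/s²
  d (displacement): m

Multiplying the contributions: [kg·m/s²] · [m]
Adding exponents of each base unit: kg: 1, m: 2, s: -2
SI base units of work: kg·m²/s²

The claimed units kg·m²/s² match the derived units, so the claim is correct.

Answer: Yes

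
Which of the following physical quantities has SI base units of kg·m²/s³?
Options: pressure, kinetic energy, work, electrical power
Checking the SI base units of each option:
  pressure (P = F/A): kg/(m·s²)  ✗
  kinetic energy (E = ½mv²): kg·m²/s²  ✗
  work (W = Fd): kg·m²/s²  ✗
  electrical power (P = IV): kg·m²/s³  ✓ matches

Only electrical power has units kg·m²/s³.

Answer: electrical power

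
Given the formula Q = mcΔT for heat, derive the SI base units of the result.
Units of each symbol in Q = mcΔT:
  m (mass): kg
  c (specific heat capacity, in J/(kg·K)): m²/(s²·K)
  ΔT (temperature change): K

Multiplying the contributions: [kg] · [m²/(s²·K)] · [K]
Adding exponents of each base unit: kg: 1, m: 2, s: -2
SI base units of heat: kg·m²/s²

Answer: kg·m²/s²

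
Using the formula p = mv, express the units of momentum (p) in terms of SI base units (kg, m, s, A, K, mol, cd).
Units of each symbol in p = mv:
  m (mass): kg
  v (velocity): m/s

Multiplying the contributions: [kg] · [m/s]
Adding exponents of each base unit: kg: 1, m: 1, s: -1
SI base units of momentum: kg·m/s

Answer: kg·m/s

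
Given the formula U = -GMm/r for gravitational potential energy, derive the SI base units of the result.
Units of each symbol in U = -GMm/r:
  G (gravitational constant): m³/(kg·s²)
  M (mass): kg
  m (mass): kg
  r (distance): m  → in the denominator, contributes 1/m
  The minus sign does not affect the units.

Multiplying the contributions: [m³/(kg·s²)] · [kg] · [kg] · [1/m]
Adding exponents of each base unit: kg: 1, m: 2, s: -2
SI base units of gravitational potential energy: kg·m²/s²

Answer: kg·m²/s²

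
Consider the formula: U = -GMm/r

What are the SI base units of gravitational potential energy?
Units of each symbol in U = -GMm/r:
  G (gravitational constant): m³/(kg·s²)
  M (mass): kg
  m (mass): kg
  r (distance): m  → in the denominator, contributes 1/m
  The minus sign does not affect the units.

Multiplying the contributions: [m³/(kg·s²)] · [kg] · [kg] · [1/m]
Adding exponents of each base unit: kg: 1, m: 2, s: -2
SI base units of gravitational potential energy: kg·m²/s²

Answer: kg·m²/s²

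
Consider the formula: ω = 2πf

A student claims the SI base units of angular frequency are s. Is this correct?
Units of each symbol in ω = 2πf:
  f (frequency): 1/s
  The factor 2π is dimensionless.

Multiplying the contributions: [1/s]
Adding exponents of each base unit: s: -1
SI base units of angular frequency: 1/s

The claimed units s (exponents s: 1) do not match the derived units 1/s (exponents s: -1), so the claim is incorrect.

Answer: No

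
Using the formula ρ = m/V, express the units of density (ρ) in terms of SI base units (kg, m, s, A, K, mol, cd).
Units of each symbol in ρ = m/V:
  m (mass): kg
  V (volume): m³  → in the denominator, contributes 1/m³

Multiplying the contributions: [kg] · [1/m³]
Adding exponents of each base unit: kg: 1, m: -3
SI base units of density: kg/m³

Answer: kg/m³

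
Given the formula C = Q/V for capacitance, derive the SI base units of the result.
Units of each symbol in C = Q/V:
  Q (charge, in coulombs): s·A
  V (voltage, in volts): kg·m²/(s³·A)  → in the denominator, contributes s³·A/(kg·m²)

Multiplying the contributions: [s·A] · [s³·A/(kg·m²)]
Adding exponents of each base unit: kg: -1, m: -2, s: 4, A: 2
SI base units of capacitance: s⁴·A²/(kg·m²)

Answer: s⁴·A²/(kg·m²)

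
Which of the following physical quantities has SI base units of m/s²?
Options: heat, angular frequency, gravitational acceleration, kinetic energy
Checking the SI base units of each option:
  heat (Q = mcΔT): kg·m²/s²  ✗
  angular frequency (ω = 2πf): 1/s  ✗
  gravitational acceleration (g = GM/r²): m/s²  ✓ matches
  kinetic energy (E = ½mv²): kg·m²/s²  ✗

Only gravitational acceleration has units m/s².

Answer: gravitational acceleration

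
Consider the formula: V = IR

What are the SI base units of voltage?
Units of each symbol in V = IR:
  I (current): A
  R (resistance, in ohms): kg·m²/(s³·A²)

Multiplying the contributions: [A] · [kg·m²/(s³·A²)]
Adding exponents of each base unit: kg: 1, m: 2, s: -3, A: -1
SI base units of voltage: kg·m²/(s³·A)

Answer: kg·m²/(s³·A)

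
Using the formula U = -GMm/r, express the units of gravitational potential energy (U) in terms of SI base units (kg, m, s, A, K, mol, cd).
Units of each symbol in U = -GMm/r:
  G (gravitational constant): m³/(kg·s²)
  M (mass): kg
  m (mass): kg
  r (distance): m  → in the denominator, contributes 1/m
  The minus sign does not affect the units.

Multiplying the contributions: [m³/(kg·s²)] · [kg] · [kg] · [1/m]
Adding exponents of each base unit: kg: 1, m: 2, s: -2
SI base units of gravitational potential energy: kg·m²/s²

Answer: kg·m²/s²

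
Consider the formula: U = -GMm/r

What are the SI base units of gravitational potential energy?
Units of each symbol in U = -GMm/r:
  G (gravitational constant): m³/(kg·s²)
  M (mass): kg
  m (mass): kg
  r (distance): m  → in the denominator, contributes 1/m
  The minus sign does not affect the units.

Multiplying the contributions: [m³/(kg·s²)] · [kg] · [kg] · [1/m]
Adding exponents of each base unit: kg: 1, m: 2, s: -2
SI base units of gravitational potential energy: kg·m²/s²

Answer: kg·m²/s²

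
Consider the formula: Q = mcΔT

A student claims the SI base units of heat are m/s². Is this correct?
Units of each symbol in Q = mcΔT:
  m (mass): kg
  c (specific heat capacity, in J/(kg·K)): m²/(s²·K)
  ΔT (temperature change): K

Multiplying the contributions: [kg] · [m²/(s²·K)] · [K]
Adding exponents of each base unit: kg: 1, m: 2, s: -2
SI base units of heat: kg·m²/s²

The claimed units m/s² (exponents m: 1, s: -2) do not match the derived units kg·m²/s² (exponents kg: 1, m: 2, s: -2), so the claim is incorrect.

Answer: No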